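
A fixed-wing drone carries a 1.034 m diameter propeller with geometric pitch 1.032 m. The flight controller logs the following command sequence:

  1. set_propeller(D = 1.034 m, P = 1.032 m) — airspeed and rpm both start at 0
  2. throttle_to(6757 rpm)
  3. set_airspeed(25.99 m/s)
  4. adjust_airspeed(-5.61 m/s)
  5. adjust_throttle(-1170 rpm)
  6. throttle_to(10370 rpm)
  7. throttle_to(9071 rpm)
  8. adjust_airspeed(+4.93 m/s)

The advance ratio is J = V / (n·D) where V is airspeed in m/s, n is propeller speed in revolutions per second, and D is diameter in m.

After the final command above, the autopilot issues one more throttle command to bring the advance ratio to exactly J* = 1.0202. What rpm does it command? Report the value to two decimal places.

set_propeller: D = 1.034 m, P = 1.032 m (p = P/D = 0.998066); state ← (V=0, rpm=0)
throttle_to(6757): rpm ← 6757
set_airspeed(25.99): V ← 25.99 m/s
adjust_airspeed(-5.61): V ← 25.99 -5.61 = 20.38 m/s
adjust_throttle(-1170): rpm ← 6757 -1170 = 5587
throttle_to(10370): rpm ← 10370
throttle_to(9071): rpm ← 9071
adjust_airspeed(+4.93): V ← 20.38 +4.93 = 25.31 m/s
final state: V = 25.31 m/s, rpm = 9071 → n = rpm/60 = 151.183333 rev/s
target J* = 1.0202; solve J* = V/(n·D) for n: n = V/(J*·D) = 25.31/(1.0202 × 1.034) = 23.993096 rev/s
rpm = 60·n = 1439.585745

rpm = 1439.59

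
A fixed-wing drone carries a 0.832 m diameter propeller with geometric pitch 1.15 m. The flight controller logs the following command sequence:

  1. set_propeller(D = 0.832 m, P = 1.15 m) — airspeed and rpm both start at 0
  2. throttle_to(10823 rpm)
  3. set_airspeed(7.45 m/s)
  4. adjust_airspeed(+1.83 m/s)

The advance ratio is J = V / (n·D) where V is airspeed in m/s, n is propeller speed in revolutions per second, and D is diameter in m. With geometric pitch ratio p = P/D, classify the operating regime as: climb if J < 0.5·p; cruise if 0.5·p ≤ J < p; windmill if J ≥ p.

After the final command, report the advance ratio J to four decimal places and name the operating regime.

set_propeller: D = 0.832 m, P = 1.15 m (p = P/D = 1.382212); state ← (V=0, rpm=0)
throttle_to(10823): rpm ← 10823
set_airspeed(7.45): V ← 7.45 m/s
adjust_airspeed(+1.83): V ← 7.45 +1.83 = 9.28 m/s
final state: V = 9.28 m/s, rpm = 10823 → n = rpm/60 = 180.383333 rev/s
J = V / (n·D) = 9.28 / (180.383333 × 0.832) = 0.061834
regime bands: climb J<0.6911 | cruise [0.6911, 1.3822) | windmill J≥1.3822
J = 0.0618 → climb

J = 0.0618, regime = climb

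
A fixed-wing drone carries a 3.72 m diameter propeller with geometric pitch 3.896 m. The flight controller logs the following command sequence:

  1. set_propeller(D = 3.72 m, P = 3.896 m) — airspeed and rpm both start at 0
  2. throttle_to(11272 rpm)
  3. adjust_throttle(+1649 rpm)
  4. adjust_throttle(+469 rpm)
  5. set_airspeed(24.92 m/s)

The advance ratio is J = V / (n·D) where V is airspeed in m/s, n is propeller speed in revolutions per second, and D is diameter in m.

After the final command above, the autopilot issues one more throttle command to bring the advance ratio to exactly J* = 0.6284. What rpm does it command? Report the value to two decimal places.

set_propeller: D = 3.72 m, P = 3.896 m (p = P/D = 1.047312); state ← (V=0, rpm=0)
throttle_to(11272): rpm ← 11272
adjust_throttle(+1649): rpm ← 11272 +1649 = 12921
adjust_throttle(+469): rpm ← 12921 +469 = 13390
set_airspeed(24.92): V ← 24.92 m/s
final state: V = 24.92 m/s, rpm = 13390 → n = rpm/60 = 223.166667 rev/s
target J* = 0.6284; solve J* = V/(n·D) for n: n = V/(J*·D) = 24.92/(0.6284 × 3.72) = 10.660288 rev/s
rpm = 60·n = 639.617256

rpm = 639.62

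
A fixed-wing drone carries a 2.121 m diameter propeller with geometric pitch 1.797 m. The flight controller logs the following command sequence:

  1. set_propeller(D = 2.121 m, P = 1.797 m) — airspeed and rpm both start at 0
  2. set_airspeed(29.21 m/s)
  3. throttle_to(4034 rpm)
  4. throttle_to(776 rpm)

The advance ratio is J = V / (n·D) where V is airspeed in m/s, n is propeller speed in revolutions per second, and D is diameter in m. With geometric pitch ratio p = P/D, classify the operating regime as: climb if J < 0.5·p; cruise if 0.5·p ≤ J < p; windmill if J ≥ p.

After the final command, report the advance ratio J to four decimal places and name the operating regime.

set_propeller: D = 2.121 m, P = 1.797 m (p = P/D = 0.847242); state ← (V=0, rpm=0)
set_airspeed(29.21): V ← 29.21 m/s
throttle_to(4034): rpm ← 4034
throttle_to(776): rpm ← 776
final state: V = 29.21 m/s, rpm = 776 → n = rpm/60 = 12.933333 rev/s
J = V / (n·D) = 29.21 / (12.933333 × 2.121) = 1.064830
regime bands: climb J<0.4236 | cruise [0.4236, 0.8472) | windmill J≥0.8472
J = 1.0648 → windmill

J = 1.0648, regime = windmill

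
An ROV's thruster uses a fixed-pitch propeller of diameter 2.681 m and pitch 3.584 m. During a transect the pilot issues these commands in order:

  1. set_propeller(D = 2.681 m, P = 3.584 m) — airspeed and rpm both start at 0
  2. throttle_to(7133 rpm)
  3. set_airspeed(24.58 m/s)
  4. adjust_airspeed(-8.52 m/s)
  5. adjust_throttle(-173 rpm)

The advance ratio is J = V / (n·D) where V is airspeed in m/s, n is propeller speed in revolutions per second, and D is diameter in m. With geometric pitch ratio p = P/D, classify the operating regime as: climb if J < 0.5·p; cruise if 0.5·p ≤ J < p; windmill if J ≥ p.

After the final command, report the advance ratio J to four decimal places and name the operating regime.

set_propeller: D = 2.681 m, P = 3.584 m (p = P/D = 1.336815); state ← (V=0, rpm=0)
throttle_to(7133): rpm ← 7133
set_airspeed(24.58): V ← 24.58 m/s
adjust_airspeed(-8.52): V ← 24.58 -8.52 = 16.06 m/s
adjust_throttle(-173): rpm ← 7133 -173 = 6960
final state: V = 16.06 m/s, rpm = 6960 → n = rpm/60 = 116.000000 rev/s
J = V / (n·D) = 16.06 / (116.000000 × 2.681) = 0.051641
regime bands: climb J<0.6684 | cruise [0.6684, 1.3368) | windmill J≥1.3368
J = 0.0516 → climb

J = 0.0516, regime = climb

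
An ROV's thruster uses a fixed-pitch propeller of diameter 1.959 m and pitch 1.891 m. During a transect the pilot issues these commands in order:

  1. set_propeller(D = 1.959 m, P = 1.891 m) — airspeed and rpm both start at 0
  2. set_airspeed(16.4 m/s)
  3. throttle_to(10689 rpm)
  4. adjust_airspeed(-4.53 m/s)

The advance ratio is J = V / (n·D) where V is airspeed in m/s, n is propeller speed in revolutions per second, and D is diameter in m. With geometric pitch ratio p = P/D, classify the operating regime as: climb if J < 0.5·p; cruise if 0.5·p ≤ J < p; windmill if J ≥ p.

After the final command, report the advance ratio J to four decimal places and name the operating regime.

J = 0.0340, regime = climb

set_propeller: D = 1.959 m, P = 1.891 m (p = P/D = 0.965288); state ← (V=0, rpm=0)
set_airspeed(16.4): V ← 16.4 m/s
throttle_to(10689): rpm ← 10689
adjust_airspeed(-4.53): V ← 16.4 -4.53 = 11.87 m/s
final state: V = 11.87 m/s, rpm = 10689 → n = rpm/60 = 178.150000 rev/s
J = V / (n·D) = 11.87 / (178.150000 × 1.959) = 0.034012
regime bands: climb J<0.4826 | cruise [0.4826, 0.9653) | windmill J≥0.9653
J = 0.0340 → climb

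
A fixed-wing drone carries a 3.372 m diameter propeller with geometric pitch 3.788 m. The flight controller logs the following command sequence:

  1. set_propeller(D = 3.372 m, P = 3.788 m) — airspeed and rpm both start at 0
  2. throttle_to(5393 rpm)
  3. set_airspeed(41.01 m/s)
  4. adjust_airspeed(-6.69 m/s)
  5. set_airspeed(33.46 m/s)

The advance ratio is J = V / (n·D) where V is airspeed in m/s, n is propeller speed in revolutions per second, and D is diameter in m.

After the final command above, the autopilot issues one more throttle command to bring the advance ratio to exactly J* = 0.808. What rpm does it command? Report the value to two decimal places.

set_propeller: D = 3.372 m, P = 3.788 m (p = P/D = 1.123369); state ← (V=0, rpm=0)
throttle_to(5393): rpm ← 5393
set_airspeed(41.01): V ← 41.01 m/s
adjust_airspeed(-6.69): V ← 41.01 -6.69 = 34.32 m/s
set_airspeed(33.46): V ← 33.46 m/s
final state: V = 33.46 m/s, rpm = 5393 → n = rpm/60 = 89.883333 rev/s
target J* = 0.808; solve J* = V/(n·D) for n: n = V/(J*·D) = 33.46/(0.808 × 3.372) = 12.280810 rev/s
rpm = 60·n = 736.848596

rpm = 736.85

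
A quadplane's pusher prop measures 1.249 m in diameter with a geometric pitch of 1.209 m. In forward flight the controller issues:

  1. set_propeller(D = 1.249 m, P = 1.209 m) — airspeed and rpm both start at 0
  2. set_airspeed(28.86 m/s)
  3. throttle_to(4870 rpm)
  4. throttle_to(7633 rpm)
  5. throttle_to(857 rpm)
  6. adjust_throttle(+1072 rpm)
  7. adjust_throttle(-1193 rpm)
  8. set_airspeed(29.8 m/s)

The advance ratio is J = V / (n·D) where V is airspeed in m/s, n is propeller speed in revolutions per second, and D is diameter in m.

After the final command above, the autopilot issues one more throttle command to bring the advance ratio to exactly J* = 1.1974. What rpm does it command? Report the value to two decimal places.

rpm = 1195.54

set_propeller: D = 1.249 m, P = 1.209 m (p = P/D = 0.967974); state ← (V=0, rpm=0)
set_airspeed(28.86): V ← 28.86 m/s
throttle_to(4870): rpm ← 4870
throttle_to(7633): rpm ← 7633
throttle_to(857): rpm ← 857
adjust_throttle(+1072): rpm ← 857 +1072 = 1929
adjust_throttle(-1193): rpm ← 1929 -1193 = 736
set_airspeed(29.8): V ← 29.8 m/s
final state: V = 29.8 m/s, rpm = 736 → n = rpm/60 = 12.266667 rev/s
target J* = 1.1974; solve J* = V/(n·D) for n: n = V/(J*·D) = 29.8/(1.1974 × 1.249) = 19.925745 rev/s
rpm = 60·n = 1195.544710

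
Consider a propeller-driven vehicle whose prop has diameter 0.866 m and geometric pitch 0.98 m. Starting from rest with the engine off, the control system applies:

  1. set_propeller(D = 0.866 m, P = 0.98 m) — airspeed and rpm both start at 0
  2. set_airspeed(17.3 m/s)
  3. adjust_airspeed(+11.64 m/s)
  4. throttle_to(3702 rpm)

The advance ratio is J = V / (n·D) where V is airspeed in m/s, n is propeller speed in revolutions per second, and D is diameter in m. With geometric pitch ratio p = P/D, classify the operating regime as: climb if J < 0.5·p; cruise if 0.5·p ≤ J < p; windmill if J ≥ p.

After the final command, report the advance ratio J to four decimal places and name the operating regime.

J = 0.5416, regime = climb

set_propeller: D = 0.866 m, P = 0.98 m (p = P/D = 1.131640); state ← (V=0, rpm=0)
set_airspeed(17.3): V ← 17.3 m/s
adjust_airspeed(+11.64): V ← 17.3 +11.64 = 28.94 m/s
throttle_to(3702): rpm ← 3702
final state: V = 28.94 m/s, rpm = 3702 → n = rpm/60 = 61.700000 rev/s
J = V / (n·D) = 28.94 / (61.700000 × 0.866) = 0.541621
regime bands: climb J<0.5658 | cruise [0.5658, 1.1316) | windmill J≥1.1316
J = 0.5416 → climb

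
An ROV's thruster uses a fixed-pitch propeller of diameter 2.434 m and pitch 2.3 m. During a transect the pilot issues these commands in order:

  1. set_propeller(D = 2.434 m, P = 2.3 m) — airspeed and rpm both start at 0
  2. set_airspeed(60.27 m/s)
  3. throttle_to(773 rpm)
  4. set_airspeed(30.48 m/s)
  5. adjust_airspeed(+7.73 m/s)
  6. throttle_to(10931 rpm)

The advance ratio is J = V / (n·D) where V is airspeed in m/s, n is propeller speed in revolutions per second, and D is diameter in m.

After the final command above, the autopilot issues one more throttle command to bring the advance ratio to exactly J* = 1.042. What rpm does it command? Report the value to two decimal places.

rpm = 903.94

set_propeller: D = 2.434 m, P = 2.3 m (p = P/D = 0.944947); state ← (V=0, rpm=0)
set_airspeed(60.27): V ← 60.27 m/s
throttle_to(773): rpm ← 773
set_airspeed(30.48): V ← 30.48 m/s
adjust_airspeed(+7.73): V ← 30.48 +7.73 = 38.21 m/s
throttle_to(10931): rpm ← 10931
final state: V = 38.21 m/s, rpm = 10931 → n = rpm/60 = 182.183333 rev/s
target J* = 1.042; solve J* = V/(n·D) for n: n = V/(J*·D) = 38.21/(1.042 × 2.434) = 15.065680 rev/s
rpm = 60·n = 903.940813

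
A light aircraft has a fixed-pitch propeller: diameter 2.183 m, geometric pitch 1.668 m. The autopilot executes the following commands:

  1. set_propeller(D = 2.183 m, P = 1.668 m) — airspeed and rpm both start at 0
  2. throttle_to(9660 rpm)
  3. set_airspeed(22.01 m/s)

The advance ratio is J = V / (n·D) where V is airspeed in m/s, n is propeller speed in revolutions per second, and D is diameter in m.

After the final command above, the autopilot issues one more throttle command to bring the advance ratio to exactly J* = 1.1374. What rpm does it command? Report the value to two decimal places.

set_propeller: D = 2.183 m, P = 1.668 m (p = P/D = 0.764086); state ← (V=0, rpm=0)
throttle_to(9660): rpm ← 9660
set_airspeed(22.01): V ← 22.01 m/s
final state: V = 22.01 m/s, rpm = 9660 → n = rpm/60 = 161.000000 rev/s
target J* = 1.1374; solve J* = V/(n·D) for n: n = V/(J*·D) = 22.01/(1.1374 × 2.183) = 8.864476 rev/s
rpm = 60·n = 531.868578

rpm = 531.87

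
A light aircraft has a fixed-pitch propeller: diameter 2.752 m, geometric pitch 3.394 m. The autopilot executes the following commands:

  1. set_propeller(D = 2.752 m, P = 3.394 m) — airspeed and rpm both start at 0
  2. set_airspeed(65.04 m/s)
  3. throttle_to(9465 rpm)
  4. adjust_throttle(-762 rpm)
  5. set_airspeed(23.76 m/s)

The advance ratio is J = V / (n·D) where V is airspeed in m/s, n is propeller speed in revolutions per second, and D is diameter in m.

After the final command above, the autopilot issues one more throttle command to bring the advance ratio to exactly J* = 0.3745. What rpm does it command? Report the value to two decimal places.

rpm = 1383.24

set_propeller: D = 2.752 m, P = 3.394 m (p = P/D = 1.233285); state ← (V=0, rpm=0)
set_airspeed(65.04): V ← 65.04 m/s
throttle_to(9465): rpm ← 9465
adjust_throttle(-762): rpm ← 9465 -762 = 8703
set_airspeed(23.76): V ← 23.76 m/s
final state: V = 23.76 m/s, rpm = 8703 → n = rpm/60 = 145.050000 rev/s
target J* = 0.3745; solve J* = V/(n·D) for n: n = V/(J*·D) = 23.76/(0.3745 × 2.752) = 23.053994 rev/s
rpm = 60·n = 1383.239668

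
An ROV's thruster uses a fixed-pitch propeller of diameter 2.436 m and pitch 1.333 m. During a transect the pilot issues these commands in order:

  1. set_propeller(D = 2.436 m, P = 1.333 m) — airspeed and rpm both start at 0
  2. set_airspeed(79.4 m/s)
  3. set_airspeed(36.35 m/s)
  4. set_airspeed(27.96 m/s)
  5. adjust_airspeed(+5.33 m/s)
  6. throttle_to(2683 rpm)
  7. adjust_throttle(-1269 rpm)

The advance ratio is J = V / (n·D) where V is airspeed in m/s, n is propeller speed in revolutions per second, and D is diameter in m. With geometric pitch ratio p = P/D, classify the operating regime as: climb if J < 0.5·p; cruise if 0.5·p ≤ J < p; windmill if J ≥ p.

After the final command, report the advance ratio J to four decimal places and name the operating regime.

J = 0.5799, regime = windmill

set_propeller: D = 2.436 m, P = 1.333 m (p = P/D = 0.547209); state ← (V=0, rpm=0)
set_airspeed(79.4): V ← 79.4 m/s
set_airspeed(36.35): V ← 36.35 m/s
set_airspeed(27.96): V ← 27.96 m/s
adjust_airspeed(+5.33): V ← 27.96 +5.33 = 33.29 m/s
throttle_to(2683): rpm ← 2683
adjust_throttle(-1269): rpm ← 2683 -1269 = 1414
final state: V = 33.29 m/s, rpm = 1414 → n = rpm/60 = 23.566667 rev/s
J = V / (n·D) = 33.29 / (23.566667 × 2.436) = 0.579880
regime bands: climb J<0.2736 | cruise [0.2736, 0.5472) | windmill J≥0.5472
J = 0.5799 → windmill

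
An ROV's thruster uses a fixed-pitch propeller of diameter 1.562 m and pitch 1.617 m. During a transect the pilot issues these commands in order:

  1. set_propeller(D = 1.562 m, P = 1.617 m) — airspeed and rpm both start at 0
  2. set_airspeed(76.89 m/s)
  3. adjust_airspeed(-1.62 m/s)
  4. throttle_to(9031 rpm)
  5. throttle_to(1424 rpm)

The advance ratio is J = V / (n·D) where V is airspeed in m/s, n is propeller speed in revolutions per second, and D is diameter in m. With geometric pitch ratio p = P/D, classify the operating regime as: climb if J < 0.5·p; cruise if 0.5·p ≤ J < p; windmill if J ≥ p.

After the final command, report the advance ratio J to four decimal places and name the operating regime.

J = 2.0304, regime = windmill

set_propeller: D = 1.562 m, P = 1.617 m (p = P/D = 1.035211); state ← (V=0, rpm=0)
set_airspeed(76.89): V ← 76.89 m/s
adjust_airspeed(-1.62): V ← 76.89 -1.62 = 75.27 m/s
throttle_to(9031): rpm ← 9031
throttle_to(1424): rpm ← 1424
final state: V = 75.27 m/s, rpm = 1424 → n = rpm/60 = 23.733333 rev/s
J = V / (n·D) = 75.27 / (23.733333 × 1.562) = 2.030403
regime bands: climb J<0.5176 | cruise [0.5176, 1.0352) | windmill J≥1.0352
J = 2.0304 → windmill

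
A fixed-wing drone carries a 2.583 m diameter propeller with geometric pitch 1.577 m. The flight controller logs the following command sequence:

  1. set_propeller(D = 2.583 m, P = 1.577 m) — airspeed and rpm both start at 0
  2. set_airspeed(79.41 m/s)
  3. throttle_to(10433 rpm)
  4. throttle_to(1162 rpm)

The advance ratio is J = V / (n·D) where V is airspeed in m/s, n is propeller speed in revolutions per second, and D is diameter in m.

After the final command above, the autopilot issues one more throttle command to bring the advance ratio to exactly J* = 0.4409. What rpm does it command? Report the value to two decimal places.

rpm = 4183.71

set_propeller: D = 2.583 m, P = 1.577 m (p = P/D = 0.610530); state ← (V=0, rpm=0)
set_airspeed(79.41): V ← 79.41 m/s
throttle_to(10433): rpm ← 10433
throttle_to(1162): rpm ← 1162
final state: V = 79.41 m/s, rpm = 1162 → n = rpm/60 = 19.366667 rev/s
target J* = 0.4409; solve J* = V/(n·D) for n: n = V/(J*·D) = 79.41/(0.4409 × 2.583) = 69.728559 rev/s
rpm = 60·n = 4183.713548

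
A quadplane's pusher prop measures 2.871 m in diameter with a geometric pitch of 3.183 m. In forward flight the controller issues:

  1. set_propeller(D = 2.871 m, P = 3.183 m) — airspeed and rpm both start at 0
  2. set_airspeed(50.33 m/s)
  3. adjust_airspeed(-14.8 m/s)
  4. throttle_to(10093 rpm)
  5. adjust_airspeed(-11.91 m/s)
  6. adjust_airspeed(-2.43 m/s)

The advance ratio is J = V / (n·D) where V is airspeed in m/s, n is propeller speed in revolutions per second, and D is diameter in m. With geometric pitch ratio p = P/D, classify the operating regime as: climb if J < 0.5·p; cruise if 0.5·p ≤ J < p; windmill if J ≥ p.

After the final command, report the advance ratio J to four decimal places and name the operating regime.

J = 0.0439, regime = climb

set_propeller: D = 2.871 m, P = 3.183 m (p = P/D = 1.108673); state ← (V=0, rpm=0)
set_airspeed(50.33): V ← 50.33 m/s
adjust_airspeed(-14.8): V ← 50.33 -14.8 = 35.53 m/s
throttle_to(10093): rpm ← 10093
adjust_airspeed(-11.91): V ← 35.53 -11.91 = 23.62 m/s
adjust_airspeed(-2.43): V ← 23.62 -2.43 = 21.19 m/s
final state: V = 21.19 m/s, rpm = 10093 → n = rpm/60 = 168.216667 rev/s
J = V / (n·D) = 21.19 / (168.216667 × 2.871) = 0.043876
regime bands: climb J<0.5543 | cruise [0.5543, 1.1087) | windmill J≥1.1087
J = 0.0439 → climb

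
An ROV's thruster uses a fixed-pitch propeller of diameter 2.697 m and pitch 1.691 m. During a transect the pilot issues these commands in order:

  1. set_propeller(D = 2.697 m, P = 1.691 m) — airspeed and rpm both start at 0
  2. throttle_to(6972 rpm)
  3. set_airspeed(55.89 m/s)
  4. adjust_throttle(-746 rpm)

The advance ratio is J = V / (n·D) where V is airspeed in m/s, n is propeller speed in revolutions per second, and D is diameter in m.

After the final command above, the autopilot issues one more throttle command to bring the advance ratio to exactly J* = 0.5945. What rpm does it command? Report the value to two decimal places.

rpm = 2091.47

set_propeller: D = 2.697 m, P = 1.691 m (p = P/D = 0.626993); state ← (V=0, rpm=0)
throttle_to(6972): rpm ← 6972
set_airspeed(55.89): V ← 55.89 m/s
adjust_throttle(-746): rpm ← 6972 -746 = 6226
final state: V = 55.89 m/s, rpm = 6226 → n = rpm/60 = 103.766667 rev/s
target J* = 0.5945; solve J* = V/(n·D) for n: n = V/(J*·D) = 55.89/(0.5945 × 2.697) = 34.857907 rev/s
rpm = 60·n = 2091.474407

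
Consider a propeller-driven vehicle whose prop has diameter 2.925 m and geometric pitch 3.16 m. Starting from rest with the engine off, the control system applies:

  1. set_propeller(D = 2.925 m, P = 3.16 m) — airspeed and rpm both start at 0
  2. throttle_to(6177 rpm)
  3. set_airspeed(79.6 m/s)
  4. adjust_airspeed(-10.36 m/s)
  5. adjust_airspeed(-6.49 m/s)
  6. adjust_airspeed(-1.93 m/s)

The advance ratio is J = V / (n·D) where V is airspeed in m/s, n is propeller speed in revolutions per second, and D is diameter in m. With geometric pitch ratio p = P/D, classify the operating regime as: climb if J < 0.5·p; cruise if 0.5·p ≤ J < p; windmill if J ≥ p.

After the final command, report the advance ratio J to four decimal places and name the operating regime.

J = 0.2020, regime = climb

set_propeller: D = 2.925 m, P = 3.16 m (p = P/D = 1.080342); state ← (V=0, rpm=0)
throttle_to(6177): rpm ← 6177
set_airspeed(79.6): V ← 79.6 m/s
adjust_airspeed(-10.36): V ← 79.6 -10.36 = 69.24 m/s
adjust_airspeed(-6.49): V ← 69.24 -6.49 = 62.75 m/s
adjust_airspeed(-1.93): V ← 62.75 -1.93 = 60.82 m/s
final state: V = 60.82 m/s, rpm = 6177 → n = rpm/60 = 102.950000 rev/s
J = V / (n·D) = 60.82 / (102.950000 × 2.925) = 0.201973
regime bands: climb J<0.5402 | cruise [0.5402, 1.0803) | windmill J≥1.0803
J = 0.2020 → climb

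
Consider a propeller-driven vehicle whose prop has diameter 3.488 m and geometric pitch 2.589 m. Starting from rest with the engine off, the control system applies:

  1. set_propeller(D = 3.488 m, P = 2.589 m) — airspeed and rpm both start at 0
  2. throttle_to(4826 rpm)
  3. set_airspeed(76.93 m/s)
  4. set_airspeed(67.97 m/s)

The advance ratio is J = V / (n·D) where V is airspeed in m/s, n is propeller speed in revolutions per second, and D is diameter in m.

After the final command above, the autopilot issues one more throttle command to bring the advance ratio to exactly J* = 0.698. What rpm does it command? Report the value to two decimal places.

rpm = 1675.08

set_propeller: D = 3.488 m, P = 2.589 m (p = P/D = 0.742259); state ← (V=0, rpm=0)
throttle_to(4826): rpm ← 4826
set_airspeed(76.93): V ← 76.93 m/s
set_airspeed(67.97): V ← 67.97 m/s
final state: V = 67.97 m/s, rpm = 4826 → n = rpm/60 = 80.433333 rev/s
target J* = 0.698; solve J* = V/(n·D) for n: n = V/(J*·D) = 67.97/(0.698 × 3.488) = 27.918069 rev/s
rpm = 60·n = 1675.084120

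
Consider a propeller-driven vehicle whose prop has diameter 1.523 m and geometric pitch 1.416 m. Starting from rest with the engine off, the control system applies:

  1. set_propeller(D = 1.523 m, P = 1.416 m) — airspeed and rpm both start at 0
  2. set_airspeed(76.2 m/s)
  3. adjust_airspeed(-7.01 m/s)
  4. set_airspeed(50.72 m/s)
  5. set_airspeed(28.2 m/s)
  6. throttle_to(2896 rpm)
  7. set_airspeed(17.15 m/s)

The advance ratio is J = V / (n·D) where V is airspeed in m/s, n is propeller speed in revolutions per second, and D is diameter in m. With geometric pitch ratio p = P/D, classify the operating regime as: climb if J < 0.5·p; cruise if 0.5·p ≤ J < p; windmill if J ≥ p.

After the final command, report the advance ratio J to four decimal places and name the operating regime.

J = 0.2333, regime = climb

set_propeller: D = 1.523 m, P = 1.416 m (p = P/D = 0.929744); state ← (V=0, rpm=0)
set_airspeed(76.2): V ← 76.2 m/s
adjust_airspeed(-7.01): V ← 76.2 -7.01 = 69.19 m/s
set_airspeed(50.72): V ← 50.72 m/s
set_airspeed(28.2): V ← 28.2 m/s
throttle_to(2896): rpm ← 2896
set_airspeed(17.15): V ← 17.15 m/s
final state: V = 17.15 m/s, rpm = 2896 → n = rpm/60 = 48.266667 rev/s
J = V / (n·D) = 17.15 / (48.266667 × 1.523) = 0.233301
regime bands: climb J<0.4649 | cruise [0.4649, 0.9297) | windmill J≥0.9297
J = 0.2333 → climb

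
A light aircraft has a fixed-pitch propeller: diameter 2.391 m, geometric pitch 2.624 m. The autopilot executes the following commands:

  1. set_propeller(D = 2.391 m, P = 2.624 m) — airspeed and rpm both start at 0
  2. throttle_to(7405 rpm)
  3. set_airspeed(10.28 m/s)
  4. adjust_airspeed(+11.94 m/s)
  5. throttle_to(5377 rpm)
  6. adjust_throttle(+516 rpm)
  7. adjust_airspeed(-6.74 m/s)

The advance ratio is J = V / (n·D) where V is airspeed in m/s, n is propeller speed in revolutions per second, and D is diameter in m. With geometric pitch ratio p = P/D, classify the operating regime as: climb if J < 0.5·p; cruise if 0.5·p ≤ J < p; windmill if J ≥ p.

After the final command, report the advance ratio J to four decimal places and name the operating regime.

J = 0.0659, regime = climb

set_propeller: D = 2.391 m, P = 2.624 m (p = P/D = 1.097449); state ← (V=0, rpm=0)
throttle_to(7405): rpm ← 7405
set_airspeed(10.28): V ← 10.28 m/s
adjust_airspeed(+11.94): V ← 10.28 +11.94 = 22.22 m/s
throttle_to(5377): rpm ← 5377
adjust_throttle(+516): rpm ← 5377 +516 = 5893
adjust_airspeed(-6.74): V ← 22.22 -6.74 = 15.48 m/s
final state: V = 15.48 m/s, rpm = 5893 → n = rpm/60 = 98.216667 rev/s
J = V / (n·D) = 15.48 / (98.216667 × 2.391) = 0.065918
regime bands: climb J<0.5487 | cruise [0.5487, 1.0974) | windmill J≥1.0974
J = 0.0659 → climb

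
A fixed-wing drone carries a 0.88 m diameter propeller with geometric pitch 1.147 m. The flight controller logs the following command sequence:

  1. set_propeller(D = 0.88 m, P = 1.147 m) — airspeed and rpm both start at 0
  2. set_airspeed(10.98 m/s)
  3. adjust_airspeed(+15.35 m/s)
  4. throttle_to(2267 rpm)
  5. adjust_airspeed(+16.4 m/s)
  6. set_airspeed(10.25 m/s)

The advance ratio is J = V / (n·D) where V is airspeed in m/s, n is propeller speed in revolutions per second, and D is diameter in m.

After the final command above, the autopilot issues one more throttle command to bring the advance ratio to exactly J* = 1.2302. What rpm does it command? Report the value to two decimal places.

rpm = 568.09

set_propeller: D = 0.88 m, P = 1.147 m (p = P/D = 1.303409); state ← (V=0, rpm=0)
set_airspeed(10.98): V ← 10.98 m/s
adjust_airspeed(+15.35): V ← 10.98 +15.35 = 26.33 m/s
throttle_to(2267): rpm ← 2267
adjust_airspeed(+16.4): V ← 26.33 +16.4 = 42.73 m/s
set_airspeed(10.25): V ← 10.25 m/s
final state: V = 10.25 m/s, rpm = 2267 → n = rpm/60 = 37.783333 rev/s
target J* = 1.2302; solve J* = V/(n·D) for n: n = V/(J*·D) = 10.25/(1.2302 × 0.88) = 9.468157 rev/s
rpm = 60·n = 568.089446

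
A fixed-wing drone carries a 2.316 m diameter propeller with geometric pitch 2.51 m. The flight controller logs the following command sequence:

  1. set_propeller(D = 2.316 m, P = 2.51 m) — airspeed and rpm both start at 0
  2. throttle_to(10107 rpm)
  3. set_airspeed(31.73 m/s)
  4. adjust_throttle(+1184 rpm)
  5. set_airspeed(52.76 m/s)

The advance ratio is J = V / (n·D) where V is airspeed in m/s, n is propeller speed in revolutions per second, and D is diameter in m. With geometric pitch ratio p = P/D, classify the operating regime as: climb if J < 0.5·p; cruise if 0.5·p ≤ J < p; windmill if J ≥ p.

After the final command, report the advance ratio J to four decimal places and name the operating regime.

J = 0.1211, regime = climb

set_propeller: D = 2.316 m, P = 2.51 m (p = P/D = 1.083765); state ← (V=0, rpm=0)
throttle_to(10107): rpm ← 10107
set_airspeed(31.73): V ← 31.73 m/s
adjust_throttle(+1184): rpm ← 10107 +1184 = 11291
set_airspeed(52.76): V ← 52.76 m/s
final state: V = 52.76 m/s, rpm = 11291 → n = rpm/60 = 188.183333 rev/s
J = V / (n·D) = 52.76 / (188.183333 × 2.316) = 0.121056
regime bands: climb J<0.5419 | cruise [0.5419, 1.0838) | windmill J≥1.0838
J = 0.1211 → climb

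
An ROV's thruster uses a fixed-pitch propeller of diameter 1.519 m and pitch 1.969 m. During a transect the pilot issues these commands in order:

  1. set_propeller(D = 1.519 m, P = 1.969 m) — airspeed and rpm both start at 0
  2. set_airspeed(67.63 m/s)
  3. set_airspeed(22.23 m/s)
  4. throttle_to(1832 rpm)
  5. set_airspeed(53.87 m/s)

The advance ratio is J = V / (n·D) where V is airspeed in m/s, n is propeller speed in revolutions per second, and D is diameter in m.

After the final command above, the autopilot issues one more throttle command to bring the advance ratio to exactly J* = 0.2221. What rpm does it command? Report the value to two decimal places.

rpm = 9580.58

set_propeller: D = 1.519 m, P = 1.969 m (p = P/D = 1.296248); state ← (V=0, rpm=0)
set_airspeed(67.63): V ← 67.63 m/s
set_airspeed(22.23): V ← 22.23 m/s
throttle_to(1832): rpm ← 1832
set_airspeed(53.87): V ← 53.87 m/s
final state: V = 53.87 m/s, rpm = 1832 → n = rpm/60 = 30.533333 rev/s
target J* = 0.2221; solve J* = V/(n·D) for n: n = V/(J*·D) = 53.87/(0.2221 × 1.519) = 159.676367 rev/s
rpm = 60·n = 9580.582026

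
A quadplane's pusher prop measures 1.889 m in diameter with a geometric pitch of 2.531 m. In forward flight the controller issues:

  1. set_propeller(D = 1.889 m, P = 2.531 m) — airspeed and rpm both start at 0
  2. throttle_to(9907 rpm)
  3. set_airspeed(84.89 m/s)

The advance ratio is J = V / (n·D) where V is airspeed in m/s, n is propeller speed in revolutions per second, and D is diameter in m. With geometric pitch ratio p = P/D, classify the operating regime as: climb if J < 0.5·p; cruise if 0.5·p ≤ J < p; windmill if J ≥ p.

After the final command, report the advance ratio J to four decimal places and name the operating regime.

set_propeller: D = 1.889 m, P = 2.531 m (p = P/D = 1.339862); state ← (V=0, rpm=0)
throttle_to(9907): rpm ← 9907
set_airspeed(84.89): V ← 84.89 m/s
final state: V = 84.89 m/s, rpm = 9907 → n = rpm/60 = 165.116667 rev/s
J = V / (n·D) = 84.89 / (165.116667 × 1.889) = 0.272166
regime bands: climb J<0.6699 | cruise [0.6699, 1.3399) | windmill J≥1.3399
J = 0.2722 → climb

J = 0.2722, regime = climb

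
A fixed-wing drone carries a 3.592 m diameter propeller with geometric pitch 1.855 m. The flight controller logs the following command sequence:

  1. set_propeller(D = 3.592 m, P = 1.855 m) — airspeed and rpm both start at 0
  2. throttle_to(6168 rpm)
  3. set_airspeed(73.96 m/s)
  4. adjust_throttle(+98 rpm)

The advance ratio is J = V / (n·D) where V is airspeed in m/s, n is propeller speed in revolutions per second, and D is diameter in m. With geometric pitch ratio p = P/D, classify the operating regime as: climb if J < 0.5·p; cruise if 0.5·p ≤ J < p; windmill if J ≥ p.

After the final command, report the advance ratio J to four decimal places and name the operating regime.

set_propeller: D = 3.592 m, P = 1.855 m (p = P/D = 0.516425); state ← (V=0, rpm=0)
throttle_to(6168): rpm ← 6168
set_airspeed(73.96): V ← 73.96 m/s
adjust_throttle(+98): rpm ← 6168 +98 = 6266
final state: V = 73.96 m/s, rpm = 6266 → n = rpm/60 = 104.433333 rev/s
J = V / (n·D) = 73.96 / (104.433333 × 3.592) = 0.197161
regime bands: climb J<0.2582 | cruise [0.2582, 0.5164) | windmill J≥0.5164
J = 0.1972 → climb

J = 0.1972, regime = climb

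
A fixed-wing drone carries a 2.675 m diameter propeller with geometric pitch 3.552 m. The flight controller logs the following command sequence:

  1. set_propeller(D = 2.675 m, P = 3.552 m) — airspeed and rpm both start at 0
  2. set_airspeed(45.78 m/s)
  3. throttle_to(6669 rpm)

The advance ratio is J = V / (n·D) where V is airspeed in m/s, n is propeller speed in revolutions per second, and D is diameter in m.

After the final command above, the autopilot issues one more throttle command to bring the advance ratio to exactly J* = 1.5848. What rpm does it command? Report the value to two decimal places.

set_propeller: D = 2.675 m, P = 3.552 m (p = P/D = 1.327850); state ← (V=0, rpm=0)
set_airspeed(45.78): V ← 45.78 m/s
throttle_to(6669): rpm ← 6669
final state: V = 45.78 m/s, rpm = 6669 → n = rpm/60 = 111.150000 rev/s
target J* = 1.5848; solve J* = V/(n·D) for n: n = V/(J*·D) = 45.78/(1.5848 × 2.675) = 10.798851 rev/s
rpm = 60·n = 647.931046

rpm = 647.93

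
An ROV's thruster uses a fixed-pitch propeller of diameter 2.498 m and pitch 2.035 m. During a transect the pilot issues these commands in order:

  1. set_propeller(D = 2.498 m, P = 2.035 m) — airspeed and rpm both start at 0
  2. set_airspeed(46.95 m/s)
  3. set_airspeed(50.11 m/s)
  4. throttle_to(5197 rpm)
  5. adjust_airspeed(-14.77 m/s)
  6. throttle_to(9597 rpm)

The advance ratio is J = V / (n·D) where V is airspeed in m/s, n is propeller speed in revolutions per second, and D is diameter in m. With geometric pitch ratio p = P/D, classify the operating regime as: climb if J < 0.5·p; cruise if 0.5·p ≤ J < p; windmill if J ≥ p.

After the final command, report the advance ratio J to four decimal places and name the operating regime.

set_propeller: D = 2.498 m, P = 2.035 m (p = P/D = 0.814652); state ← (V=0, rpm=0)
set_airspeed(46.95): V ← 46.95 m/s
set_airspeed(50.11): V ← 50.11 m/s
throttle_to(5197): rpm ← 5197
adjust_airspeed(-14.77): V ← 50.11 -14.77 = 35.34 m/s
throttle_to(9597): rpm ← 9597
final state: V = 35.34 m/s, rpm = 9597 → n = rpm/60 = 159.950000 rev/s
J = V / (n·D) = 35.34 / (159.950000 × 2.498) = 0.088448
regime bands: climb J<0.4073 | cruise [0.4073, 0.8147) | windmill J≥0.8147
J = 0.0884 → climb

J = 0.0884, regime = climb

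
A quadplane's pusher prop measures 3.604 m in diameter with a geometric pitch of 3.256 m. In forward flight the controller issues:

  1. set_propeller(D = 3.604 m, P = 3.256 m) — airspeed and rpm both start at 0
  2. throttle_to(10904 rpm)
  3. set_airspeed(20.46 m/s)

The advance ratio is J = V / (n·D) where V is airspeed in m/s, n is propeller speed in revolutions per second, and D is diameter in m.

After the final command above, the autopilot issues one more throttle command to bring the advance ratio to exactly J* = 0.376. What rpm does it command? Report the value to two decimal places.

rpm = 905.91

set_propeller: D = 3.604 m, P = 3.256 m (p = P/D = 0.903441); state ← (V=0, rpm=0)
throttle_to(10904): rpm ← 10904
set_airspeed(20.46): V ← 20.46 m/s
final state: V = 20.46 m/s, rpm = 10904 → n = rpm/60 = 181.733333 rev/s
target J* = 0.376; solve J* = V/(n·D) for n: n = V/(J*·D) = 20.46/(0.376 × 3.604) = 15.098472 rev/s
rpm = 60·n = 905.908329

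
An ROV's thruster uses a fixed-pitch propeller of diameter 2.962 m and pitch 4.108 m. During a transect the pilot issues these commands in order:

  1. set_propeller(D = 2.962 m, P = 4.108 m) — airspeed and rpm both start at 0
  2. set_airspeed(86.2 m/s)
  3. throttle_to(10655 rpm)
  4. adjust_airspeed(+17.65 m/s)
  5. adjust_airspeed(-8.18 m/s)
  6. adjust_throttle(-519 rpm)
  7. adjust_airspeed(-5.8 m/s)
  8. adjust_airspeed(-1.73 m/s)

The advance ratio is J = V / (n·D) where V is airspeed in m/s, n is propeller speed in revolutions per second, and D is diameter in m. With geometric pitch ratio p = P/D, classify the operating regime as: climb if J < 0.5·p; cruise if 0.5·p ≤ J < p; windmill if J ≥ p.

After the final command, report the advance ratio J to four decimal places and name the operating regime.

J = 0.1761, regime = climb

set_propeller: D = 2.962 m, P = 4.108 m (p = P/D = 1.386901); state ← (V=0, rpm=0)
set_airspeed(86.2): V ← 86.2 m/s
throttle_to(10655): rpm ← 10655
adjust_airspeed(+17.65): V ← 86.2 +17.65 = 103.85 m/s
adjust_airspeed(-8.18): V ← 103.85 -8.18 = 95.67 m/s
adjust_throttle(-519): rpm ← 10655 -519 = 10136
adjust_airspeed(-5.8): V ← 95.67 -5.8 = 89.87 m/s
adjust_airspeed(-1.73): V ← 89.87 -1.73 = 88.14 m/s
final state: V = 88.14 m/s, rpm = 10136 → n = rpm/60 = 168.933333 rev/s
J = V / (n·D) = 88.14 / (168.933333 × 2.962) = 0.176146
regime bands: climb J<0.6935 | cruise [0.6935, 1.3869) | windmill J≥1.3869
J = 0.1761 → climb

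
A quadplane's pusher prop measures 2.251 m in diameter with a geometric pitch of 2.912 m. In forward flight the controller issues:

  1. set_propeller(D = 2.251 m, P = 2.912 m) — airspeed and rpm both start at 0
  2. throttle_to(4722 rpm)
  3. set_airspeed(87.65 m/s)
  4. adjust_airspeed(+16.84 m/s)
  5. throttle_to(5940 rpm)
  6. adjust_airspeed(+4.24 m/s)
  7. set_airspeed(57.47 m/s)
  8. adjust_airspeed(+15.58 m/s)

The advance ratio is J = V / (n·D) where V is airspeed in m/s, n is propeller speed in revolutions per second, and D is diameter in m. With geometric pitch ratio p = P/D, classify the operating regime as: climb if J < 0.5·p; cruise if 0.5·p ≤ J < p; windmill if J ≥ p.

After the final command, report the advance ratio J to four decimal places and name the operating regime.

J = 0.3278, regime = climb

set_propeller: D = 2.251 m, P = 2.912 m (p = P/D = 1.293647); state ← (V=0, rpm=0)
throttle_to(4722): rpm ← 4722
set_airspeed(87.65): V ← 87.65 m/s
adjust_airspeed(+16.84): V ← 87.65 +16.84 = 104.49 m/s
throttle_to(5940): rpm ← 5940
adjust_airspeed(+4.24): V ← 104.49 +4.24 = 108.73 m/s
set_airspeed(57.47): V ← 57.47 m/s
adjust_airspeed(+15.58): V ← 57.47 +15.58 = 73.05 m/s
final state: V = 73.05 m/s, rpm = 5940 → n = rpm/60 = 99.000000 rev/s
J = V / (n·D) = 73.05 / (99.000000 × 2.251) = 0.327800
regime bands: climb J<0.6468 | cruise [0.6468, 1.2936) | windmill J≥1.2936
J = 0.3278 → climb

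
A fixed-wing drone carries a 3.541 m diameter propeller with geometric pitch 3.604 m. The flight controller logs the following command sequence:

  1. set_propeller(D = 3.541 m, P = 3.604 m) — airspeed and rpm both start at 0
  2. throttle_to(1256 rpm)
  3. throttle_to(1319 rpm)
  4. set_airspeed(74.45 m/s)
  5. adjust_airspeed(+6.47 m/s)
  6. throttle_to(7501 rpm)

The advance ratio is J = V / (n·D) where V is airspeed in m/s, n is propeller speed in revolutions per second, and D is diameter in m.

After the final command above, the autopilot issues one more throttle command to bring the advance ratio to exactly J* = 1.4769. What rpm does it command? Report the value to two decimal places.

rpm = 928.39

set_propeller: D = 3.541 m, P = 3.604 m (p = P/D = 1.017792); state ← (V=0, rpm=0)
throttle_to(1256): rpm ← 1256
throttle_to(1319): rpm ← 1319
set_airspeed(74.45): V ← 74.45 m/s
adjust_airspeed(+6.47): V ← 74.45 +6.47 = 80.92 m/s
throttle_to(7501): rpm ← 7501
final state: V = 80.92 m/s, rpm = 7501 → n = rpm/60 = 125.016667 rev/s
target J* = 1.4769; solve J* = V/(n·D) for n: n = V/(J*·D) = 80.92/(1.4769 × 3.541) = 15.473154 rev/s
rpm = 60·n = 928.389259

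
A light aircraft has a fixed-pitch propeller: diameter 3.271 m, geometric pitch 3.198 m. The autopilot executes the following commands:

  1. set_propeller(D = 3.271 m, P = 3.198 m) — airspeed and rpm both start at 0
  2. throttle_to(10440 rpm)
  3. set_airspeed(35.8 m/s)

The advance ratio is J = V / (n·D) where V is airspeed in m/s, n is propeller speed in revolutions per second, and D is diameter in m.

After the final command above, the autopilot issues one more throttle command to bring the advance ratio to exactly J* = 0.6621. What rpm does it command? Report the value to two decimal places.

rpm = 991.81

set_propeller: D = 3.271 m, P = 3.198 m (p = P/D = 0.977683); state ← (V=0, rpm=0)
throttle_to(10440): rpm ← 10440
set_airspeed(35.8): V ← 35.8 m/s
final state: V = 35.8 m/s, rpm = 10440 → n = rpm/60 = 174.000000 rev/s
target J* = 0.6621; solve J* = V/(n·D) for n: n = V/(J*·D) = 35.8/(0.6621 × 3.271) = 16.530230 rev/s
rpm = 60·n = 991.813796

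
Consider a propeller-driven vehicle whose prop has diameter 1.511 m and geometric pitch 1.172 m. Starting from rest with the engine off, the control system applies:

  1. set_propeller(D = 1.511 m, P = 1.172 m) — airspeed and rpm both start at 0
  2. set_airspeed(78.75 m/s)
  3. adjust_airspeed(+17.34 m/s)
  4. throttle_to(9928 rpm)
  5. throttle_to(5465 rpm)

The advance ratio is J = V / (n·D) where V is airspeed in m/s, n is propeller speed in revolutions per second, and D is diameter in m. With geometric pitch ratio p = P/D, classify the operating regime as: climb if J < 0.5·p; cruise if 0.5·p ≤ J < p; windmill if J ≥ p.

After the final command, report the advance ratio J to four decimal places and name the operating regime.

J = 0.6982, regime = cruise

set_propeller: D = 1.511 m, P = 1.172 m (p = P/D = 0.775645); state ← (V=0, rpm=0)
set_airspeed(78.75): V ← 78.75 m/s
adjust_airspeed(+17.34): V ← 78.75 +17.34 = 96.09 m/s
throttle_to(9928): rpm ← 9928
throttle_to(5465): rpm ← 5465
final state: V = 96.09 m/s, rpm = 5465 → n = rpm/60 = 91.083333 rev/s
J = V / (n·D) = 96.09 / (91.083333 × 1.511) = 0.698192
regime bands: climb J<0.3878 | cruise [0.3878, 0.7756) | windmill J≥0.7756
J = 0.6982 → cruise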